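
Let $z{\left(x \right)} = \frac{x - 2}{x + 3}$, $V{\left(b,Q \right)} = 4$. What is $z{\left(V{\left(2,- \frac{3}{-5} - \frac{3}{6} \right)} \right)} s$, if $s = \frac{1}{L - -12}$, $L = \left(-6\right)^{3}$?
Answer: $- \frac{1}{714} \approx -0.0014006$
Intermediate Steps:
$L = -216$
$z{\left(x \right)} = \frac{-2 + x}{3 + x}$
$s = - \frac{1}{204}$ ($s = \frac{1}{-216 - -12} = \frac{1}{-216 + 12} = \frac{1}{-204} = - \frac{1}{204} \approx -0.004902$)
$z{\left(V{\left(2,- \frac{3}{-5} - \frac{3}{6} \right)} \right)} s = \frac{-2 + 4}{3 + 4} \left(- \frac{1}{204}\right) = \frac{1}{7} \cdot 2 \left(- \frac{1}{204}\right) = \frac{2}{7} \left(- \frac{1}{204}\right) = - \frac{1}{714}$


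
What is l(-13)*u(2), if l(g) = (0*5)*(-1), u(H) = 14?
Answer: 0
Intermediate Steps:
l(g) = 0 (l(g) = 0*(-1) = 0)
l(-13)*u(2) = 0*14 = 0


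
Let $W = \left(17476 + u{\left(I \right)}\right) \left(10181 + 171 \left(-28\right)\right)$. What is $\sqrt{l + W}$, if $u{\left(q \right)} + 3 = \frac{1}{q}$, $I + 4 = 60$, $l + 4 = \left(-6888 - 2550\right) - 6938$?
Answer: $\frac{3 \sqrt{8207226062}}{28} \approx 9706.5$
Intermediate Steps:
$l = -16380$ ($l = -4 - 16376 = -16380$)
$I = 56$ ($I = -4 + 60 = 56$)
$u{\left(q \right)} = -3 + \frac{1}{q}$
$W = \frac{5276991177}{56}$ ($W = \left(17476 - \left(3 - \frac{1}{56}\right)\right) \left(10181 + 171 \left(-28\right)\right) = \left(17476 + \left(-3 + \frac{1}{56}\right)\right) \left(10181 - 4788\right) = \left(17476 - \frac{167}{56}\right) 5393 = \frac{978489}{56} \cdot 5393 = \frac{5276991177}{56} \approx 9.4232 \cdot 10^{7}$)
$\sqrt{l + W} = \sqrt{-16380 + \frac{5276991177}{56}} = \sqrt{\frac{5276073897}{56}} = \frac{3 \sqrt{8207226062}}{28}$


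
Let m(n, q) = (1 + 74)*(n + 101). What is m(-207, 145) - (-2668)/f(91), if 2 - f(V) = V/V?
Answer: -5282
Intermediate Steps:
f(V) = 1 (f(V) = 2 - V/V = 2 - 1*1 = 2 - 1 = 1)
m(n, q) = 7575 + 75*n (m(n, q) = 75*(101 + n) = 7575 + 75*n)
m(-207, 145) - (-2668)/f(91) = (7575 + 75*(-207)) - (-2668)/1 = (7575 - 15525) - (-2668) = -7950 - 1*(-2668) = -7950 + 2668 = -5282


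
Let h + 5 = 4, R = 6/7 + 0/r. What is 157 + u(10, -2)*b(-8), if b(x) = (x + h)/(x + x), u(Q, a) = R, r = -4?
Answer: 8819/56 ≈ 157.48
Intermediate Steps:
R = 6/7 (R = 6/7 + 0/(-4) = 6*(⅐) + 0*(-¼) = 6/7 + 0 = 6/7 ≈ 0.85714)
u(Q, a) = 6/7
h = -1 (h = -5 + 4 = -1)
b(x) = (-1 + x)/(2*x) (b(x) = (x - 1)/(x + x) = (-1 + x)/((2*x)) = (-1 + x)*(1/(2*x)) = (-1 + x)/(2*x))
157 + u(10, -2)*b(-8) = 157 + 6*((½)*(-1 - 8)/(-8))/7 = 157 + 6*((½)*(-⅛)*(-9))/7 = 157 + (6/7)*(9/16) = 157 + 27/56 = 8819/56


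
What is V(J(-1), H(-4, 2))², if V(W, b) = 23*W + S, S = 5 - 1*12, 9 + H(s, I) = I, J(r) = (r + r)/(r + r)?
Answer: 256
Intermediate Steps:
J(r) = 1 (J(r) = (2*r)/((2*r)) = (2*r)*(1/(2*r)) = 1)
H(s, I) = -9 + I
S = -7 (S = 5 - 12 = -7)
V(W, b) = -7 + 23*W (V(W, b) = 23*W - 7 = -7 + 23*W)
V(J(-1), H(-4, 2))² = (-7 + 23*1)² = (-7 + 23)² = 16² = 256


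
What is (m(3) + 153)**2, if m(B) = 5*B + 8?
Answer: 30976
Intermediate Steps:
m(B) = 8 + 5*B
(m(3) + 153)**2 = ((8 + 5*3) + 153)**2 = ((8 + 15) + 153)**2 = (23 + 153)**2 = 176**2 = 30976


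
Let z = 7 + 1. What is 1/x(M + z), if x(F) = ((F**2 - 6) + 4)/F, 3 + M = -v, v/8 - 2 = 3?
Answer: -35/1223 ≈ -0.028618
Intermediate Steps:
z = 8
v = 40 (v = 16 + 8*3 = 16 + 24 = 40)
M = -43 (M = -3 - 1*40 = -3 - 40 = -43)
x(F) = (-2 + F**2)/F (x(F) = ((-6 + F**2) + 4)/F = (-2 + F**2)/F)
1/x(M + z) = 1/((-43 + 8) - 2/(-43 + 8)) = 1/(-35 - 2/(-35)) = 1/(-35 - 2*(-1/35)) = 1/(-35 + 2/35) = 1/(-1223/35) = -35/1223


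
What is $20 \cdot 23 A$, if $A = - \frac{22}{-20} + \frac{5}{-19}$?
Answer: $\frac{7314}{19} \approx 384.95$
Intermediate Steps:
$A = \frac{159}{190}$ ($A = \left(-22\right) \left(- \frac{1}{20}\right) + 5 \left(- \frac{1}{19}\right) = \frac{11}{10} - \frac{5}{19} = \frac{159}{190} \approx 0.83684$)
$20 \cdot 23 A = 20 \cdot 23 \cdot \frac{159}{190} = 460 \cdot \frac{159}{190} = \frac{7314}{19}$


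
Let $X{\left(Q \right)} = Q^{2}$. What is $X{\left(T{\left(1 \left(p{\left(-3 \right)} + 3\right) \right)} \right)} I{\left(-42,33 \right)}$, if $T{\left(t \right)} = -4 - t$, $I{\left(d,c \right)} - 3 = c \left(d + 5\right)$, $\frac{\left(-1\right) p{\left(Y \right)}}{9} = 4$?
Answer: $-1024338$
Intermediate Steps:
$p{\left(Y \right)} = -36$ ($p{\left(Y \right)} = \left(-9\right) 4 = -36$)
$I{\left(d,c \right)} = 3 + c \left(5 + d\right)$ ($I{\left(d,c \right)} = 3 + c \left(d + 5\right) = 3 + c \left(5 + d\right)$)
$X{\left(T{\left(1 \left(p{\left(-3 \right)} + 3\right) \right)} \right)} I{\left(-42,33 \right)} = \left(-4 - 1 \left(-36 + 3\right)\right)^{2} \left(3 + 5 \cdot 33 + 33 \left(-42\right)\right) = \left(-4 - 1 \left(-33\right)\right)^{2} \left(3 + 165 - 1386\right) = \left(-4 - -33\right)^{2} \left(-1218\right) = \left(-4 + 33\right)^{2} \left(-1218\right) = 29^{2} \left(-1218\right) = 841 \left(-1218\right) = -1024338$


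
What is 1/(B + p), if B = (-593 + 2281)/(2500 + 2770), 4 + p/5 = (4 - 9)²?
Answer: 2635/277519 ≈ 0.0094948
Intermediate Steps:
p = 105 (p = -20 + 5*(4 - 9)² = -20 + 5*(-5)² = -20 + 5*25 = -20 + 125 = 105)
B = 844/2635 (B = 1688/5270 = 1688*(1/5270) = 844/2635 ≈ 0.32030)
1/(B + p) = 1/(844/2635 + 105) = 1/(277519/2635) = 2635/277519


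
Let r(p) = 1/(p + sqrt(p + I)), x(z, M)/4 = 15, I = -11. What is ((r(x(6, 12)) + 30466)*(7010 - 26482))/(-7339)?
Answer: 39746694256/491713 ≈ 80833.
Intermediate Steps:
x(z, M) = 60 (x(z, M) = 4*15 = 60)
r(p) = 1/(p + sqrt(-11 + p)) (r(p) = 1/(p + sqrt(p - 11)) = 1/(p + sqrt(-11 + p)))
((r(x(6, 12)) + 30466)*(7010 - 26482))/(-7339) = ((1/(60 + sqrt(-11 + 60)) + 30466)*(7010 - 26482))/(-7339) = ((1/(60 + sqrt(49)) + 30466)*(-19472))*(-1/7339) = ((1/(60 + 7) + 30466)*(-19472))*(-1/7339) = ((1/67 + 30466)*(-19472))*(-1/7339) = ((2041223/67)*(-19472))*(-1/7339) = -39746694256/67*(-1/7339) = 39746694256/491713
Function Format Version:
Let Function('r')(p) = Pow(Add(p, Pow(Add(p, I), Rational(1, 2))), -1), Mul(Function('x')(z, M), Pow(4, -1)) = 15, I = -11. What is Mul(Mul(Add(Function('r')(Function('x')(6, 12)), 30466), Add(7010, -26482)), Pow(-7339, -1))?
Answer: Rational(39746694256, 491713) ≈ 80833.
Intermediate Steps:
Function('x')(z, M) = 60 (Function('x')(z, M) = Mul(4, 15) = 60)
Function('r')(p) = Pow(Add(p, Pow(Add(-11, p), Rational(1, 2))), -1) (Function('r')(p) = Pow(Add(p, Pow(Add(p, -11), Rational(1, 2))), -1) = Pow(Add(p, Pow(Add(-11, p), Rational(1, 2))), -1))
Mul(Mul(Add(Function('r')(Function('x')(6, 12)), 30466), Add(7010, -26482)), Pow(-7339, -1)) = Mul(Mul(Add(Pow(Add(60, Pow(Add(-11, 60), Rational(1, 2))), -1), 30466), Add(7010, -26482)), Pow(-7339, -1)) = Mul(Mul(Add(Pow(Add(60, Pow(49, Rational(1, 2))), -1), 30466), -19472), Rational(-1, 7339)) = Mul(Mul(Add(Pow(Add(60, 7), -1), 30466), -19472), Rational(-1, 7339)) = Mul(Mul(Add(Pow(67, -1), 30466), -19472), Rational(-1, 7339)) = Mul(Mul(Add(Rational(1, 67), 30466), -19472), Rational(-1, 7339)) = Mul(Mul(Rational(2041223, 67), -19472), Rational(-1, 7339)) = Mul(Rational(-39746694256, 67), Rational(-1, 7339)) = Rational(39746694256, 491713)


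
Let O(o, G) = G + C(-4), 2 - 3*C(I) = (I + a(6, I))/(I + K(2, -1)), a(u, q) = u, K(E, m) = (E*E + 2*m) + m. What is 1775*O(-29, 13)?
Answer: 221875/9 ≈ 24653.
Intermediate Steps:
K(E, m) = E**2 + 3*m (K(E, m) = (E**2 + 2*m) + m = E**2 + 3*m)
C(I) = 2/3 - (6 + I)/(3*(1 + I)) (C(I) = 2/3 - (I + 6)/(3*(I + (2**2 + 3*(-1)))) = 2/3 - (6 + I)/(3*(I + (4 - 3))) = 2/3 - (6 + I)/(3*(I + 1)) = 2/3 - (6 + I)/(3*(1 + I)))
O(o, G) = 8/9 + G (O(o, G) = G + (-4 - 4)/(3*(1 - 4)) = G + (1/3)*(-8)/(-3) = G + (1/3)*(-1/3)*(-8) = G + 8/9 = 8/9 + G)
1775*O(-29, 13) = 1775*(8/9 + 13) = 1775*(125/9) = 221875/9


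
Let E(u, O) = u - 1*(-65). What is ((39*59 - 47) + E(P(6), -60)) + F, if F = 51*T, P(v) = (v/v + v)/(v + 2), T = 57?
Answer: 41815/8 ≈ 5226.9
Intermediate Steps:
P(v) = (1 + v)/(2 + v)
E(u, O) = 65 + u (E(u, O) = u + 65 = 65 + u)
F = 2907 (F = 51*57 = 2907)
((39*59 - 47) + E(P(6), -60)) + F = ((39*59 - 47) + (65 + (1 + 6)/(2 + 6))) + 2907 = ((2301 - 47) + (65 + 7/8)) + 2907 = (2254 + (65 + (⅛)*7)) + 2907 = (2254 + (65 + 7/8)) + 2907 = (2254 + 527/8) + 2907 = 18559/8 + 2907 = 41815/8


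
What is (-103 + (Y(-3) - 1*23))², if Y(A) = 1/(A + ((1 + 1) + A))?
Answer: 255025/16 ≈ 15939.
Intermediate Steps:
Y(A) = 1/(2 + 2*A) (Y(A) = 1/(A + (2 + A)) = 1/(2 + 2*A))
(-103 + (Y(-3) - 1*23))² = (-103 + (1/(2*(1 - 3)) - 1*23))² = (-103 + ((½)/(-2) - 23))² = (-103 + ((½)*(-½) - 23))² = (-103 + (-¼ - 23))² = (-103 - 93/4)² = (-505/4)² = 255025/16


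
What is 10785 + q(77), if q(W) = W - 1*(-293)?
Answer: 11155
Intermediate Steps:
q(W) = 293 + W (q(W) = W + 293 = 293 + W)
10785 + q(77) = 10785 + (293 + 77) = 10785 + 370 = 11155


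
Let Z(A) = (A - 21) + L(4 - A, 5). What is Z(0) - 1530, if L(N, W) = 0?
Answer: -1551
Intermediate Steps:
Z(A) = -21 + A (Z(A) = (A - 21) + 0 = (-21 + A) + 0 = -21 + A)
Z(0) - 1530 = (-21 + 0) - 1530 = -21 - 1530 = -1551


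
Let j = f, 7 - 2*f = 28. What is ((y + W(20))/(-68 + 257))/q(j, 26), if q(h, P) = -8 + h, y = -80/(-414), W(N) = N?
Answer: -8360/1447551 ≈ -0.0057753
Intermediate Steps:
f = -21/2 (f = 7/2 - ½*28 = 7/2 - 14 = -21/2 ≈ -10.500)
y = 40/207 (y = -80*(-1/414) = 40/207 ≈ 0.19324)
j = -21/2 ≈ -10.500
((y + W(20))/(-68 + 257))/q(j, 26) = ((40/207 + 20)/(-68 + 257))/(-8 - 21/2) = ((4180/207)/189)/(-37/2) = ((4180/207)*(1/189))*(-2/37) = (4180/39123)*(-2/37) = -8360/1447551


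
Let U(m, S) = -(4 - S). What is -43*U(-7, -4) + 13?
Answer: 357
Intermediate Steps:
U(m, S) = -4 + S
-43*U(-7, -4) + 13 = -43*(-4 - 4) + 13 = -43*(-8) + 13 = 344 + 13 = 357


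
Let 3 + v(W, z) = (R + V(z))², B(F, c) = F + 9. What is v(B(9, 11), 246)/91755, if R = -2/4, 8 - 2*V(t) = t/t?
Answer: 2/30585 ≈ 6.5392e-5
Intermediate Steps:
V(t) = 7/2 (V(t) = 4 - t/(2*t) = 4 - ½*1 = 4 - ½ = 7/2)
R = -½ (R = -2*¼ = -½ ≈ -0.50000)
B(F, c) = 9 + F
v(W, z) = 6 (v(W, z) = -3 + (-½ + 7/2)² = -3 + 3² = -3 + 9 = 6)
v(B(9, 11), 246)/91755 = 6/91755 = 6*(1/91755) = 2/30585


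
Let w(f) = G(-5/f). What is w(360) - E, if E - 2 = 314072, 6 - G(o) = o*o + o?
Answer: -1628128441/5184 ≈ -3.1407e+5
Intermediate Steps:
G(o) = 6 - o - o² (G(o) = 6 - (o*o + o) = 6 - (o² + o) = 6 - (o + o²) = 6 + (-o - o²) = 6 - o - o²)
w(f) = 6 - 25/f² + 5/f (w(f) = 6 - (-5)/f - (-5/f)² = 6 + 5/f - 25/f² = 6 - 25/f² + 5/f)
E = 314074 (E = 2 + 314072 = 314074)
w(360) - E = (6 - 25/360² + 5/360) - 1*314074 = (6 - 25*1/129600 + 5*(1/360)) - 314074 = (6 - 1/5184 + 1/72) - 314074 = 31175/5184 - 314074 = -1628128441/5184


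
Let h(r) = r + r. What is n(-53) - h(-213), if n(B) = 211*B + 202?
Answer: -10555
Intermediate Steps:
h(r) = 2*r
n(B) = 202 + 211*B
n(-53) - h(-213) = (202 + 211*(-53)) - 2*(-213) = (202 - 11183) - 1*(-426) = -10981 + 426 = -10555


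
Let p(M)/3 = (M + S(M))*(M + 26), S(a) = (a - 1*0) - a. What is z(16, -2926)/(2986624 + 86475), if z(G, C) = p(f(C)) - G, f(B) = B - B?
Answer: -16/3073099 ≈ -5.2065e-6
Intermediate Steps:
f(B) = 0
S(a) = 0 (S(a) = (a + 0) - a = a - a = 0)
p(M) = 3*M*(26 + M) (p(M) = 3*((M + 0)*(M + 26)) = 3*(M*(26 + M)) = 3*M*(26 + M))
z(G, C) = -G (z(G, C) = 3*0*(26 + 0) - G = 3*0*26 - G = 0 - G = -G)
z(16, -2926)/(2986624 + 86475) = (-1*16)/(2986624 + 86475) = -16/3073099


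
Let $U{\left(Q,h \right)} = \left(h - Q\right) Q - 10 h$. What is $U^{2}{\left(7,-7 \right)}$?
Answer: $784$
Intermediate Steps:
$U{\left(Q,h \right)} = - 10 h + Q \left(h - Q\right)$ ($U{\left(Q,h \right)} = Q \left(h - Q\right) - 10 h = - 10 h + Q \left(h - Q\right)$)
$U^{2}{\left(7,-7 \right)} = \left(- 7^{2} - -70 + 7 \left(-7\right)\right)^{2} = \left(\left(-1\right) 49 + 70 - 49\right)^{2} = \left(-49 + 70 - 49\right)^{2} = \left(-28\right)^{2} = 784$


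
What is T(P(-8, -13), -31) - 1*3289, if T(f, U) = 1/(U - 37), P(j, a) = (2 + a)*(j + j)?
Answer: -223653/68 ≈ -3289.0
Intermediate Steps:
P(j, a) = 2*j*(2 + a) (P(j, a) = (2 + a)*(2*j) = 2*j*(2 + a))
T(f, U) = 1/(-37 + U)
T(P(-8, -13), -31) - 1*3289 = 1/(-37 - 31) - 1*3289 = 1/(-68) - 3289 = -1/68 - 3289 = -223653/68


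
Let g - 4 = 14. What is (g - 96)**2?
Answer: 6084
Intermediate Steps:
g = 18 (g = 4 + 14 = 18)
(g - 96)**2 = (18 - 96)**2 = (-78)**2 = 6084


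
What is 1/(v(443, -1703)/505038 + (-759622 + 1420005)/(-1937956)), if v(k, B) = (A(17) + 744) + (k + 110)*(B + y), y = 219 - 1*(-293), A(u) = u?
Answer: -489370711164/804213059813 ≈ -0.60851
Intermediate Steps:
y = 512 (y = 219 + 293 = 512)
v(k, B) = 761 + (110 + k)*(512 + B) (v(k, B) = (17 + 744) + (k + 110)*(B + 512) = 761 + (110 + k)*(512 + B))
1/(v(443, -1703)/505038 + (-759622 + 1420005)/(-1937956)) = 1/((57081 + 110*(-1703) + 512*443 - 1703*443)/505038 + (-759622 + 1420005)/(-1937956)) = 1/((57081 - 187330 + 226816 - 754429)*(1/505038) + 660383*(-1/1937956)) = 1/(-657862*1/505038 - 660383/1937956) = 1/(-328931/252519 - 660383/1937956) = 1/(-804213059813/489370711164) = -489370711164/804213059813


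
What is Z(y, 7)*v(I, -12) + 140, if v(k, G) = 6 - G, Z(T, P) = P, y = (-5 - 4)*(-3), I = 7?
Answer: 266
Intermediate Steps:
y = 27 (y = -9*(-3) = 27)
Z(y, 7)*v(I, -12) + 140 = 7*(6 - 1*(-12)) + 140 = 7*(6 + 12) + 140 = 7*18 + 140 = 126 + 140 = 266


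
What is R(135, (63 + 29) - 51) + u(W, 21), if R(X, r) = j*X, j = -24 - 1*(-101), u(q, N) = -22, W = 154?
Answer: 10373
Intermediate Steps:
j = 77 (j = -24 + 101 = 77)
R(X, r) = 77*X
R(135, (63 + 29) - 51) + u(W, 21) = 77*135 - 22 = 10395 - 22 = 10373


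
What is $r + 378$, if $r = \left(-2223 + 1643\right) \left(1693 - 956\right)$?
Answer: $-427082$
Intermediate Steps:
$r = -427460$ ($r = \left(-580\right) 737 = -427460$)
$r + 378 = -427460 + 378 = -427082$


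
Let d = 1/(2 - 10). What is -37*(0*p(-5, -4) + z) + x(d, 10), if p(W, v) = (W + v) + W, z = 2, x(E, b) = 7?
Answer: -67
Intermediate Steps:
d = -⅛ (d = 1/(-8) = -⅛ ≈ -0.12500)
p(W, v) = v + 2*W
-37*(0*p(-5, -4) + z) + x(d, 10) = -37*(0*(-4 + 2*(-5)) + 2) + 7 = -37*(0*(-4 - 10) + 2) + 7 = -37*(0*(-14) + 2) + 7 = -37*(0 + 2) + 7 = -37*2 + 7 = -74 + 7 = -67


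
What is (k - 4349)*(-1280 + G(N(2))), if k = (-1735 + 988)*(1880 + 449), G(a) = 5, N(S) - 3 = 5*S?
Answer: 2223742800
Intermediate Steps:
N(S) = 3 + 5*S
k = -1739763 (k = -747*2329 = -1739763)
(k - 4349)*(-1280 + G(N(2))) = (-1739763 - 4349)*(-1280 + 5) = -1744112*(-1275) = 2223742800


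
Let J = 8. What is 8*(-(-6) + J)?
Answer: 112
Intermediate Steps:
8*(-(-6) + J) = 8*(-(-6) + 8) = 8*(-3*(-2) + 8) = 8*(6 + 8) = 8*14 = 112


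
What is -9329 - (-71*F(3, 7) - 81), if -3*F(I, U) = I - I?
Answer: -9248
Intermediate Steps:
F(I, U) = 0 (F(I, U) = -(I - I)/3 = -1/3*0 = 0)
-9329 - (-71*F(3, 7) - 81) = -9329 - (-71*0 - 81) = -9329 - (0 - 81) = -9329 - 1*(-81) = -9329 + 81 = -9248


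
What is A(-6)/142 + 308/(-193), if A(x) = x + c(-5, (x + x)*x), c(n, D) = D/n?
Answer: -119183/68515 ≈ -1.7395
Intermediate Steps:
A(x) = x - 2*x²/5 (A(x) = x + ((x + x)*x)/(-5) = x + ((2*x)*x)*(-⅕) = x + (2*x²)*(-⅕) = x - 2*x²/5)
A(-6)/142 + 308/(-193) = ((⅕)*(-6)*(5 - 2*(-6)))/142 + 308/(-193) = ((⅕)*(-6)*(5 + 12))*(1/142) + 308*(-1/193) = ((⅕)*(-6)*17)*(1/142) - 308/193 = -102/5*1/142 - 308/193 = -51/355 - 308/193 = -119183/68515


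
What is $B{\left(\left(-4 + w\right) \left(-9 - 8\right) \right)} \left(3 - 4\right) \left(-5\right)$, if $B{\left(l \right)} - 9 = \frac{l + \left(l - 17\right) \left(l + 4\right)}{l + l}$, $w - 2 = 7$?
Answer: $- \frac{391}{2} \approx -195.5$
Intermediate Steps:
$w = 9$ ($w = 2 + 7 = 9$)
$B{\left(l \right)} = 9 + \frac{l + \left(-17 + l\right) \left(4 + l\right)}{2 l}$ ($B{\left(l \right)} = 9 + \frac{l + \left(l - 17\right) \left(l + 4\right)}{l + l} = 9 + \frac{l + \left(-17 + l\right) \left(4 + l\right)}{2 l}$)
$B{\left(\left(-4 + w\right) \left(-9 - 8\right) \right)} \left(3 - 4\right) \left(-5\right) = \left(3 + \frac{\left(-4 + 9\right) \left(-9 - 8\right)}{2} - \frac{34}{\left(-4 + 9\right) \left(-9 - 8\right)}\right) \left(3 - 4\right) \left(-5\right) = \left(3 + \frac{5 \left(-17\right)}{2} - \frac{34}{5 \left(-17\right)}\right) \left(\left(-1\right) \left(-5\right)\right) = \left(3 + \frac{1}{2} \left(-85\right) - \frac{34}{-85}\right) 5 = \left(3 - \frac{85}{2} - - \frac{2}{5}\right) 5 = \left(3 - \frac{85}{2} + \frac{2}{5}\right) 5 = \left(- \frac{391}{10}\right) 5 = - \frac{391}{2}$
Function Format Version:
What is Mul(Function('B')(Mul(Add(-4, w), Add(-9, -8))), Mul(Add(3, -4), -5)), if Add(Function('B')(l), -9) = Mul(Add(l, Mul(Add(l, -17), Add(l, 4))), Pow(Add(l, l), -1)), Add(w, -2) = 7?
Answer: Rational(-391, 2) ≈ -195.50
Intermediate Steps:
w = 9 (w = Add(2, 7) = 9)
Function('B')(l) = Add(9, Mul(Rational(1, 2), Pow(l, -1), Add(l, Mul(Add(-17, l), Add(4, l))))) (Function('B')(l) = Add(9, Mul(Add(l, Mul(Add(l, -17), Add(l, 4))), Pow(Add(l, l), -1))) = Add(9, Mul(Add(l, Mul(Add(-17, l), Add(4, l))), Pow(Mul(2, l), -1))) = Add(9, Mul(Add(l, Mul(Add(-17, l), Add(4, l))), Mul(Rational(1, 2), Pow(l, -1)))) = Add(9, Mul(Rational(1, 2), Pow(l, -1), Add(l, Mul(Add(-17, l), Add(4, l))))))
Mul(Function('B')(Mul(Add(-4, w), Add(-9, -8))), Mul(Add(3, -4), -5)) = Mul(Add(3, Mul(Rational(1, 2), Mul(Add(-4, 9), Add(-9, -8))), Mul(-34, Pow(Mul(Add(-4, 9), Add(-9, -8)), -1))), Mul(Add(3, -4), -5)) = Mul(Add(3, Mul(Rational(1, 2), Mul(5, -17)), Mul(-34, Pow(Mul(5, -17), -1))), Mul(-1, -5)) = Mul(Add(3, Mul(Rational(1, 2), -85), Mul(-34, Pow(-85, -1))), 5) = Mul(Add(3, Rational(-85, 2), Mul(-34, Rational(-1, 85))), 5) = Mul(Add(3, Rational(-85, 2), Rational(2, 5)), 5) = Mul(Rational(-391, 10), 5) = Rational(-391, 2)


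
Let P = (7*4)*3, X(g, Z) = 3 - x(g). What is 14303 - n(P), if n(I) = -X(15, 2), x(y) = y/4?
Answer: 57209/4 ≈ 14302.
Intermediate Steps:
x(y) = y/4 (x(y) = y*(¼) = y/4)
X(g, Z) = 3 - g/4
P = 84 (P = 28*3 = 84)
n(I) = ¾ (n(I) = -(3 - ¼*15) = -(3 - 15/4) = -1*(-¾) = ¾)
14303 - n(P) = 14303 - 1*¾ = 14303 - ¾ = 57209/4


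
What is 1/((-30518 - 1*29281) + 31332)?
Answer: -1/28467 ≈ -3.5128e-5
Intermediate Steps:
1/((-30518 - 1*29281) + 31332) = 1/((-30518 - 29281) + 31332) = 1/(-59799 + 31332) = 1/(-28467) = -1/28467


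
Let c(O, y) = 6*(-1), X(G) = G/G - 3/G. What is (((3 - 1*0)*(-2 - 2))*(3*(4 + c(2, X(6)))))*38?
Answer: 2736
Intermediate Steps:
X(G) = 1 - 3/G
c(O, y) = -6
(((3 - 1*0)*(-2 - 2))*(3*(4 + c(2, X(6)))))*38 = (((3 - 1*0)*(-2 - 2))*(3*(4 - 6)))*38 = (((3 + 0)*(-4))*(3*(-2)))*38 = ((3*(-4))*(-6))*38 = -12*(-6)*38 = 72*38 = 2736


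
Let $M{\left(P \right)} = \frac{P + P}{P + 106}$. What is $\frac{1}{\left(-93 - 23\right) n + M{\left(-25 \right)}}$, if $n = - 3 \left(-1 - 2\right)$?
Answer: $- \frac{81}{84614} \approx -0.00095729$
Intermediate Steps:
$M{\left(P \right)} = \frac{2 P}{106 + P}$
$n = 9$ ($n = \left(-3\right) \left(-3\right) = 9$)
$\frac{1}{\left(-93 - 23\right) n + M{\left(-25 \right)}} = \frac{1}{\left(-93 - 23\right) 9 + 2 \left(-25\right) \frac{1}{106 - 25}} = \frac{1}{\left(-116\right) 9 + 2 \left(-25\right) \frac{1}{81}} = \frac{1}{-1044 + 2 \left(-25\right) \frac{1}{81}} = \frac{1}{-1044 - \frac{50}{81}} = \frac{1}{- \frac{84614}{81}} = - \frac{81}{84614}$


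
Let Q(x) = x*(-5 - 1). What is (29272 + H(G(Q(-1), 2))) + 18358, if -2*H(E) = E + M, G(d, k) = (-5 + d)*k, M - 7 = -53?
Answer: 47652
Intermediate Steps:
M = -46 (M = 7 - 53 = -46)
Q(x) = -6*x (Q(x) = x*(-6) = -6*x)
G(d, k) = k*(-5 + d)
H(E) = 23 - E/2 (H(E) = -(E - 46)/2 = -(-46 + E)/2 = 23 - E/2)
(29272 + H(G(Q(-1), 2))) + 18358 = (29272 + (23 - (-5 - 6*(-1)))) + 18358 = (29272 + (23 - (-5 + 6))) + 18358 = (29272 + (23 - 1)) + 18358 = (29272 + 22) + 18358 = 29294 + 18358 = 47652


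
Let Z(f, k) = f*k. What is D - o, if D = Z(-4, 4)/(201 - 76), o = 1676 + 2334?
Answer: -501266/125 ≈ -4010.1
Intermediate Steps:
o = 4010
D = -16/125 (D = (-4*4)/(201 - 76) = -16/125 ≈ -0.12800)
D - o = -16/125 - 1*4010 = -16/125 - 4010 = -501266/125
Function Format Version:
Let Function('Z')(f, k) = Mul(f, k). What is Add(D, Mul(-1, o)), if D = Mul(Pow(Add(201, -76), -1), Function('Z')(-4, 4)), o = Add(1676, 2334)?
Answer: Rational(-501266, 125) ≈ -4010.1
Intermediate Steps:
o = 4010
D = Rational(-16, 125) (D = Mul(Pow(Add(201, -76), -1), Mul(-4, 4)) = Mul(Pow(125, -1), -16) = Mul(Rational(1, 125), -16) = Rational(-16, 125) ≈ -0.12800)
Add(D, Mul(-1, o)) = Add(Rational(-16, 125), Mul(-1, 4010)) = Add(Rational(-16, 125), -4010) = Rational(-501266, 125)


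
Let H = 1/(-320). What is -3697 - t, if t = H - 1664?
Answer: -650559/320 ≈ -2033.0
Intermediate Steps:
H = -1/320 ≈ -0.0031250
t = -532481/320 (t = -1/320 - 1664 = -532481/320 ≈ -1664.0)
-3697 - t = -3697 - 1*(-532481/320) = -3697 + 532481/320 = -650559/320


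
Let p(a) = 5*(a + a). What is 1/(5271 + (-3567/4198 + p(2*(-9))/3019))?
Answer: 12673762/66791875089 ≈ 0.00018975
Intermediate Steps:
p(a) = 10*a (p(a) = 5*(2*a) = 10*a)
1/(5271 + (-3567/4198 + p(2*(-9))/3019)) = 1/(5271 + (-3567/4198 + (10*(2*(-9)))/3019)) = 1/(5271 + (-3567*1/4198 + (10*(-18))*(1/3019))) = 1/(5271 + (-3567/4198 - 180*1/3019)) = 1/(5271 + (-3567/4198 - 180/3019)) = 1/(5271 - 11524413/12673762) = 1/(66791875089/12673762) = 12673762/66791875089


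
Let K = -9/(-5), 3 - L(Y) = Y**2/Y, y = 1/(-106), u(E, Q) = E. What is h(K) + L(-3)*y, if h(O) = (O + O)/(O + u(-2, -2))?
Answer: -957/53 ≈ -18.057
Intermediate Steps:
y = -1/106 ≈ -0.0094340
L(Y) = 3 - Y (L(Y) = 3 - Y**2/Y = 3 - Y)
K = 9/5 (K = -9*(-1/5) = 9/5 ≈ 1.8000)
h(O) = 2*O/(-2 + O) (h(O) = (O + O)/(O - 2) = (2*O)/(-2 + O) = 2*O/(-2 + O))
h(K) + L(-3)*y = 2*(9/5)/(-2 + 9/5) + (3 - 1*(-3))*(-1/106) = 2*(9/5)/(-1/5) + (3 + 3)*(-1/106) = 2*(9/5)*(-5) + 6*(-1/106) = -18 - 3/53 = -957/53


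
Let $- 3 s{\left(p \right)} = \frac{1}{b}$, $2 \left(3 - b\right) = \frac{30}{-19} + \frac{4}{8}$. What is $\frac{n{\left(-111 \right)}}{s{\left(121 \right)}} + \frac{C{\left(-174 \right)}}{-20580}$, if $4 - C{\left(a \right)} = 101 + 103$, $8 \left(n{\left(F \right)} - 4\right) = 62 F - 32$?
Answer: $\frac{2857419763}{312816} \approx 9134.5$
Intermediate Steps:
$b = \frac{269}{76}$ ($b = 3 - \frac{\frac{30}{-19} + \frac{4}{8}}{2} = 3 - \frac{30 \left(- \frac{1}{19}\right) + 4 \cdot \frac{1}{8}}{2} = 3 - \frac{- \frac{30}{19} + \frac{1}{2}}{2} = 3 - - \frac{41}{76} = 3 + \frac{41}{76} = \frac{269}{76} \approx 3.5395$)
$n{\left(F \right)} = \frac{31 F}{4}$ ($n{\left(F \right)} = 4 + \frac{62 F - 32}{8} = 4 + \frac{-32 + 62 F}{8} = 4 + \left(-4 + \frac{31 F}{4}\right) = \frac{31 F}{4}$)
$s{\left(p \right)} = - \frac{76}{807}$ ($s{\left(p \right)} = - \frac{1}{3 \cdot \frac{269}{76}} = \left(- \frac{1}{3}\right) \frac{76}{269} = - \frac{76}{807}$)
$C{\left(a \right)} = -200$ ($C{\left(a \right)} = 4 - \left(101 + 103\right) = 4 - 204 = -200$)
$\frac{n{\left(-111 \right)}}{s{\left(121 \right)}} + \frac{C{\left(-174 \right)}}{-20580} = \frac{\frac{31}{4} \left(-111\right)}{- \frac{76}{807}} - \frac{200}{-20580} = \left(- \frac{3441}{4}\right) \left(- \frac{807}{76}\right) - - \frac{10}{1029} = \frac{2776887}{304} + \frac{10}{1029} = \frac{2857419763}{312816}$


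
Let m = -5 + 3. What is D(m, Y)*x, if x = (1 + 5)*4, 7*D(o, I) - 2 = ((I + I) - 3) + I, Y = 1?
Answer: 48/7 ≈ 6.8571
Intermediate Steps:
m = -2
D(o, I) = -1/7 + 3*I/7 (D(o, I) = 2/7 + (((I + I) - 3) + I)/7 = 2/7 + ((2*I - 3) + I)/7 = 2/7 + ((-3 + 2*I) + I)/7 = 2/7 + (-3 + 3*I)/7 = 2/7 + (-3/7 + 3*I/7) = -1/7 + 3*I/7)
x = 24 (x = 6*4 = 24)
D(m, Y)*x = (-1/7 + (3/7)*1)*24 = (-1/7 + 3/7)*24 = (2/7)*24 = 48/7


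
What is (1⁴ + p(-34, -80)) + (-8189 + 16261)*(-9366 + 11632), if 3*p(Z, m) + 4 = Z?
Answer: 54873421/3 ≈ 1.8291e+7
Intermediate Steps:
p(Z, m) = -4/3 + Z/3
(1⁴ + p(-34, -80)) + (-8189 + 16261)*(-9366 + 11632) = (1⁴ + (-4/3 + (⅓)*(-34))) + (-8189 + 16261)*(-9366 + 11632) = (1 + (-4/3 - 34/3)) + 8072*2266 = (1 - 38/3) + 18291152 = -35/3 + 18291152 = 54873421/3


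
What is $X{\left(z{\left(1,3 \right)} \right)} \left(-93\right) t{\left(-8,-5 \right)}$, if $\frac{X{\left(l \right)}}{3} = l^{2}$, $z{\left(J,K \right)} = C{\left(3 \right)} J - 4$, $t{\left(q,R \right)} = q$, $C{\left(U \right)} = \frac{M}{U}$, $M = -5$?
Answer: $71672$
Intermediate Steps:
$C{\left(U \right)} = - \frac{5}{U}$
$z{\left(J,K \right)} = -4 - \frac{5 J}{3}$ ($z{\left(J,K \right)} = - \frac{5}{3} J - 4 = \left(-5\right) \frac{1}{3} J - 4 = - \frac{5 J}{3} - 4 = -4 - \frac{5 J}{3}$)
$X{\left(l \right)} = 3 l^{2}$
$X{\left(z{\left(1,3 \right)} \right)} \left(-93\right) t{\left(-8,-5 \right)} = 3 \left(-4 - \frac{5}{3}\right)^{2} \left(-93\right) \left(-8\right) = 3 \left(- \frac{17}{3}\right)^{2} \left(-93\right) \left(-8\right) = 3 \cdot \frac{289}{9} \left(-93\right) \left(-8\right) = \frac{289}{3} \left(-93\right) \left(-8\right) = \left(-8959\right) \left(-8\right) = 71672$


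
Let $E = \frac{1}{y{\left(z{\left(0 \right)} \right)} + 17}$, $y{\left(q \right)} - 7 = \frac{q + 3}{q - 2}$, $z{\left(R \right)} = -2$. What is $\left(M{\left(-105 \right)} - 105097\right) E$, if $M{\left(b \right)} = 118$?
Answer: $- \frac{419916}{95} \approx -4420.2$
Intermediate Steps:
$y{\left(q \right)} = 7 + \frac{3 + q}{-2 + q}$ ($y{\left(q \right)} = 7 + \frac{q + 3}{q - 2} = 7 + \frac{3 + q}{-2 + q}$)
$E = \frac{4}{95}$ ($E = \frac{1}{\frac{-11 + 8 \left(-2\right)}{-2 - 2} + 17} = \frac{1}{\frac{-11 - 16}{-4} + 17} = \frac{1}{\left(- \frac{1}{4}\right) \left(-27\right) + 17} = \frac{1}{\frac{27}{4} + 17} = \frac{1}{\frac{95}{4}} = \frac{4}{95} \approx 0.042105$)
$\left(M{\left(-105 \right)} - 105097\right) E = \left(118 - 105097\right) \frac{4}{95} = \left(-104979\right) \frac{4}{95} = - \frac{419916}{95}$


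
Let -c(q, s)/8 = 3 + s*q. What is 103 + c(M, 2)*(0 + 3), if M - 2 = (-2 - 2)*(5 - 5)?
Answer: -65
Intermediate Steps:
M = 2 (M = 2 + (-2 - 2)*(5 - 5) = 2 - 4*0 = 2 + 0 = 2)
c(q, s) = -24 - 8*q*s (c(q, s) = -8*(3 + s*q) = -8*(3 + q*s) = -24 - 8*q*s)
103 + c(M, 2)*(0 + 3) = 103 + (-24 - 8*2*2)*(0 + 3) = 103 + (-24 - 32)*3 = 103 - 56*3 = 103 - 168 = -65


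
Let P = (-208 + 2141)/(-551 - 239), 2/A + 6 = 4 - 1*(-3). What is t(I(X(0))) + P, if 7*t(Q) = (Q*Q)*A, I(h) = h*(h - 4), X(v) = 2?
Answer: 11749/5530 ≈ 2.1246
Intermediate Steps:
A = 2 (A = 2/(-6 + (4 - 1*(-3))) = 2/(-6 + (4 + 3)) = 2/(-6 + 7) = 2/1 = 2*1 = 2)
P = -1933/790 (P = 1933/(-790) = 1933*(-1/790) = -1933/790 ≈ -2.4468)
I(h) = h*(-4 + h)
t(Q) = 2*Q²/7 (t(Q) = ((Q*Q)*2)/7 = (Q²*2)/7 = (2*Q²)/7 = 2*Q²/7)
t(I(X(0))) + P = 2*(2*(-4 + 2))²/7 - 1933/790 = 2*(2*(-2))²/7 - 1933/790 = (2/7)*(-4)² - 1933/790 = (2/7)*16 - 1933/790 = 32/7 - 1933/790 = 11749/5530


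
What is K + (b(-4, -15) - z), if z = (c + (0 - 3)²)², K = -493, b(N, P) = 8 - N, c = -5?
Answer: -497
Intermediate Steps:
z = 16 (z = (-5 + (0 - 3)²)² = (-5 + (-3)²)² = (-5 + 9)² = 4² = 16)
K + (b(-4, -15) - z) = -493 + ((8 - 1*(-4)) - 1*16) = -493 + ((8 + 4) - 16) = -493 + (12 - 16) = -493 - 4 = -497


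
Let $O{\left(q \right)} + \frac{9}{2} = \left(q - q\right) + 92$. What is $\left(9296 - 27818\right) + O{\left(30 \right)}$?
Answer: $- \frac{36869}{2} \approx -18435.0$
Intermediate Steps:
$O{\left(q \right)} = \frac{175}{2}$ ($O{\left(q \right)} = - \frac{9}{2} + \left(\left(q - q\right) + 92\right) = - \frac{9}{2} + \left(0 + 92\right) = - \frac{9}{2} + 92 = \frac{175}{2}$)
$\left(9296 - 27818\right) + O{\left(30 \right)} = \left(9296 - 27818\right) + \frac{175}{2} = -18522 + \frac{175}{2} = - \frac{36869}{2}$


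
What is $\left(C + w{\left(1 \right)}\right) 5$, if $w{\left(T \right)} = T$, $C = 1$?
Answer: $10$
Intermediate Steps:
$\left(C + w{\left(1 \right)}\right) 5 = \left(1 + 1\right) 5 = 2 \cdot 5 = 10$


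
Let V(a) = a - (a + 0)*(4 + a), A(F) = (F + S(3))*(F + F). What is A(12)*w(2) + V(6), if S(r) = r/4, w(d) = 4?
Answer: 1170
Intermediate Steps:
S(r) = r/4 (S(r) = r*(¼) = r/4)
A(F) = 2*F*(¾ + F) (A(F) = (F + (¼)*3)*(F + F) = (F + ¾)*(2*F) = (¾ + F)*(2*F) = 2*F*(¾ + F))
V(a) = a - a*(4 + a)
A(12)*w(2) + V(6) = ((½)*12*(3 + 4*12))*4 - 1*6*(3 + 6) = ((½)*12*(3 + 48))*4 - 1*6*9 = ((½)*12*51)*4 - 54 = 306*4 - 54 = 1224 - 54 = 1170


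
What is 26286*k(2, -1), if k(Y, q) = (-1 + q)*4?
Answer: -210288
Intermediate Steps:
k(Y, q) = -4 + 4*q
26286*k(2, -1) = 26286*(-4 + 4*(-1)) = 26286*(-4 - 4) = 26286*(-8) = -210288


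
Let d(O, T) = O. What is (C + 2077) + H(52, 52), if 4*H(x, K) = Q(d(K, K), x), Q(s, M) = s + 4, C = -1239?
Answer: 852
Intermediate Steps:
Q(s, M) = 4 + s
H(x, K) = 1 + K/4 (H(x, K) = (4 + K)/4 = 1 + K/4)
(C + 2077) + H(52, 52) = (-1239 + 2077) + (1 + (1/4)*52) = 838 + (1 + 13) = 838 + 14 = 852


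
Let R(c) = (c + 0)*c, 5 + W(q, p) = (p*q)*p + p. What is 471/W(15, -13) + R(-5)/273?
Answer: 63836/229047 ≈ 0.27870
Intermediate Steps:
W(q, p) = -5 + p + q*p² (W(q, p) = -5 + ((p*q)*p + p) = -5 + (q*p² + p) = -5 + (p + q*p²) = -5 + p + q*p²)
R(c) = c² (R(c) = c*c = c²)
471/W(15, -13) + R(-5)/273 = 471/(-5 - 13 + 15*(-13)²) + (-5)²/273 = 471/(-5 - 13 + 15*169) + 25*(1/273) = 471/(-5 - 13 + 2535) + 25/273 = 471/2517 + 25/273 = 471*(1/2517) + 25/273 = 157/839 + 25/273 = 63836/229047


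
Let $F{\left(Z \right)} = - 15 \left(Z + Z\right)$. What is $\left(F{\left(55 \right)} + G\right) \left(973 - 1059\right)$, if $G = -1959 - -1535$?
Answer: $178364$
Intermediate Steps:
$G = -424$ ($G = -1959 + 1535 = -424$)
$F{\left(Z \right)} = - 30 Z$ ($F{\left(Z \right)} = - 15 \cdot 2 Z = - 30 Z$)
$\left(F{\left(55 \right)} + G\right) \left(973 - 1059\right) = \left(\left(-30\right) 55 - 424\right) \left(973 - 1059\right) = \left(-1650 - 424\right) \left(-86\right) = \left(-2074\right) \left(-86\right) = 178364$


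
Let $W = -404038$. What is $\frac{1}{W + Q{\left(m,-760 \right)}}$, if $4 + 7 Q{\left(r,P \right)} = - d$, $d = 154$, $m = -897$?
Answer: $- \frac{7}{2828424} \approx -2.4749 \cdot 10^{-6}$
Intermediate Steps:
$Q{\left(r,P \right)} = - \frac{158}{7}$ ($Q{\left(r,P \right)} = - \frac{4}{7} + \frac{\left(-1\right) 154}{7} = - \frac{4}{7} + \frac{1}{7} \left(-154\right) = - \frac{4}{7} - 22 = - \frac{158}{7}$)
$\frac{1}{W + Q{\left(m,-760 \right)}} = \frac{1}{-404038 - \frac{158}{7}} = \frac{1}{- \frac{2828424}{7}} = - \frac{7}{2828424}$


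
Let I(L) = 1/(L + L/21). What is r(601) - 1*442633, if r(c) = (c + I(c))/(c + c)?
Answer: -7034689271809/15892844 ≈ -4.4263e+5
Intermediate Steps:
I(L) = 21/(22*L) (I(L) = 1/(L + L*(1/21)) = 1/(L + L/21) = 1/(22*L/21) = 21/(22*L))
r(c) = (c + 21/(22*c))/(2*c) (r(c) = (c + 21/(22*c))/(c + c) = (c + 21/(22*c))/((2*c)) = (c + 21/(22*c))*(1/(2*c)) = (c + 21/(22*c))/(2*c))
r(601) - 1*442633 = (½ + (21/44)/601²) - 1*442633 = (½ + (21/44)*(1/361201)) - 442633 = (½ + 21/15892844) - 442633 = 7946443/15892844 - 442633 = -7034689271809/15892844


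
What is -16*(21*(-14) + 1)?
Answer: 4688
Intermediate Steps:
-16*(21*(-14) + 1) = -16*(-294 + 1) = -16*(-293) = 4688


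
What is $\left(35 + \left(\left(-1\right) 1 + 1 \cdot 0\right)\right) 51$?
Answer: $1734$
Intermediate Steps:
$\left(35 + \left(\left(-1\right) 1 + 1 \cdot 0\right)\right) 51 = \left(35 + \left(-1 + 0\right)\right) 51 = \left(35 - 1\right) 51 = 34 \cdot 51 = 1734$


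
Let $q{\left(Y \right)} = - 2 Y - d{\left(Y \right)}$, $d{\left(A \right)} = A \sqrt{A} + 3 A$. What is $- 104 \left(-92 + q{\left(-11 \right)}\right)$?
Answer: $3848 - 1144 i \sqrt{11} \approx 3848.0 - 3794.2 i$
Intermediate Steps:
$d{\left(A \right)} = A^{\frac{3}{2}} + 3 A$
$q{\left(Y \right)} = - Y^{\frac{3}{2}} - 5 Y$ ($q{\left(Y \right)} = - 2 Y - \left(Y^{\frac{3}{2}} + 3 Y\right) = - Y^{\frac{3}{2}} - 5 Y$)
$- 104 \left(-92 + q{\left(-11 \right)}\right) = - 104 \left(-92 - \left(-55 + \left(-11\right)^{\frac{3}{2}}\right)\right) = - 104 \left(-92 + \left(- \left(-11\right) i \sqrt{11} + 55\right)\right) = - 104 \left(-92 + \left(11 i \sqrt{11} + 55\right)\right) = - 104 \left(-92 + \left(55 + 11 i \sqrt{11}\right)\right) = - 104 \left(-37 + 11 i \sqrt{11}\right) = 3848 - 1144 i \sqrt{11}$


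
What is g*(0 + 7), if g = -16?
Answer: -112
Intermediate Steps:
g*(0 + 7) = -16*(0 + 7) = -16*7 = -112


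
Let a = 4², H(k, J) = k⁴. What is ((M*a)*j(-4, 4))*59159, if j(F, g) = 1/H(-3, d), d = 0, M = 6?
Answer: 1893088/27 ≈ 70114.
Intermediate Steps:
j(F, g) = 1/81 (j(F, g) = 1/((-3)⁴) = 1/81)
a = 16
((M*a)*j(-4, 4))*59159 = ((6*16)*(1/81))*59159 = (96*(1/81))*59159 = (32/27)*59159 = 1893088/27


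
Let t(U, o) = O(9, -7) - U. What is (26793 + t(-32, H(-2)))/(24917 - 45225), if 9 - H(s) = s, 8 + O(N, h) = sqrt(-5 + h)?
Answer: -26817/20308 - I*sqrt(3)/10154 ≈ -1.3205 - 0.00017058*I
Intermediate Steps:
O(N, h) = -8 + sqrt(-5 + h)
H(s) = 9 - s
t(U, o) = -8 - U + 2*I*sqrt(3) (t(U, o) = (-8 + sqrt(-5 - 7)) - U = (-8 + sqrt(-12)) - U = (-8 + 2*I*sqrt(3)) - U = -8 - U + 2*I*sqrt(3))
(26793 + t(-32, H(-2)))/(24917 - 45225) = (26793 + (-8 - 1*(-32) + 2*I*sqrt(3)))/(24917 - 45225) = (26793 + (-8 + 32 + 2*I*sqrt(3)))/(-20308) = (26793 + (24 + 2*I*sqrt(3)))*(-1/20308) = (26817 + 2*I*sqrt(3))*(-1/20308) = -26817/20308 - I*sqrt(3)/10154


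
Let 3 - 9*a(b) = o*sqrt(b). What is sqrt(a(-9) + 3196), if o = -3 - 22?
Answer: sqrt(28767 + 75*I)/3 ≈ 56.536 + 0.073699*I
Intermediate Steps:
o = -25
a(b) = 1/3 + 25*sqrt(b)/9 (a(b) = 1/3 - (-25)*sqrt(b)/9 = 1/3 + 25*sqrt(b)/9)
sqrt(a(-9) + 3196) = sqrt((1/3 + 25*sqrt(-9)/9) + 3196) = sqrt((1/3 + 25*(3*I)/9) + 3196) = sqrt((1/3 + 25*I/3) + 3196) = sqrt(9589/3 + 25*I/3)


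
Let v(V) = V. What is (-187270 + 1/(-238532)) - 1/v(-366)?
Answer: -8174589319037/43651356 ≈ -1.8727e+5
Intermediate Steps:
(-187270 + 1/(-238532)) - 1/v(-366) = (-187270 + 1/(-238532)) - 1/(-366) = (-187270 - 1/238532) - 1*(-1/366) = -44669887641/238532 + 1/366 = -8174589319037/43651356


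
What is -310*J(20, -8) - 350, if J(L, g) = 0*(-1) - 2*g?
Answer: -5310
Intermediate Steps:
J(L, g) = -2*g (J(L, g) = 0 - 2*g = -2*g)
-310*J(20, -8) - 350 = -(-620)*(-8) - 350 = -310*16 - 350 = -4960 - 350 = -5310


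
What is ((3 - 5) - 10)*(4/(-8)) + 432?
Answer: 438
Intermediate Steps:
((3 - 5) - 10)*(4/(-8)) + 432 = (-2 - 10)*(4*(-1/8)) + 432 = -12*(-1/2) + 432 = 6 + 432 = 438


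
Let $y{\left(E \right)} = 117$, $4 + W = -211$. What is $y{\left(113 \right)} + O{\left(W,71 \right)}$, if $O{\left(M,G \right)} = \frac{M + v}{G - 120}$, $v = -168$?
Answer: $\frac{6116}{49} \approx 124.82$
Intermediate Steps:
$W = -215$ ($W = -4 - 211 = -215$)
$O{\left(M,G \right)} = \frac{-168 + M}{-120 + G}$ ($O{\left(M,G \right)} = \frac{M - 168}{G - 120} = \frac{-168 + M}{-120 + G}$)
$y{\left(113 \right)} + O{\left(W,71 \right)} = 117 + \frac{-168 - 215}{-120 + 71} = 117 + \frac{1}{-49} \left(-383\right) = 117 - - \frac{383}{49} = 117 + \frac{383}{49} = \frac{6116}{49}$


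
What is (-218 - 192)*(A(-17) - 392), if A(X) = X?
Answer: 167690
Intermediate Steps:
(-218 - 192)*(A(-17) - 392) = (-218 - 192)*(-17 - 392) = -410*(-409) = 167690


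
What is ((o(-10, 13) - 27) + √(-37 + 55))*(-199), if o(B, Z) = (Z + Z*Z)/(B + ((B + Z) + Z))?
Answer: -1990/3 - 597*√2 ≈ -1507.6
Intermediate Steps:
o(B, Z) = (Z + Z²)/(2*B + 2*Z) (o(B, Z) = (Z + Z²)/(B + (B + 2*Z)) = (Z + Z²)/(2*B + 2*Z))
((o(-10, 13) - 27) + √(-37 + 55))*(-199) = (((½)*13*(1 + 13)/(-10 + 13) - 27) + √(-37 + 55))*(-199) = (((½)*13*14/3 - 27) + √18)*(-199) = (((½)*13*(⅓)*14 - 27) + 3*√2)*(-199) = ((91/3 - 27) + 3*√2)*(-199) = (10/3 + 3*√2)*(-199) = -1990/3 - 597*√2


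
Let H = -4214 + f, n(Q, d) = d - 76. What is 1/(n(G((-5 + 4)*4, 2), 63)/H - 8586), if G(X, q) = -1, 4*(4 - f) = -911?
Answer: -15929/136766342 ≈ -0.00011647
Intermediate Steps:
f = 927/4 (f = 4 - ¼*(-911) = 4 + 911/4 = 927/4 ≈ 231.75)
n(Q, d) = -76 + d
H = -15929/4 (H = -4214 + 927/4 = -15929/4 ≈ -3982.3)
1/(n(G((-5 + 4)*4, 2), 63)/H - 8586) = 1/((-76 + 63)/(-15929/4) - 8586) = 1/(-13*(-4/15929) - 8586) = 1/(52/15929 - 8586) = 1/(-136766342/15929) = -15929/136766342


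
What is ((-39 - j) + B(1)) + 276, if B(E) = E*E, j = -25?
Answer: 263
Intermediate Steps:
B(E) = E**2
((-39 - j) + B(1)) + 276 = ((-39 - 1*(-25)) + 1**2) + 276 = ((-39 + 25) + 1) + 276 = (-14 + 1) + 276 = -13 + 276 = 263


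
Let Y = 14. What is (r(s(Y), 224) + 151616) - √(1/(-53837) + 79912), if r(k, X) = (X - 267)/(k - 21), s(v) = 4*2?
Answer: 1971051/13 - √231618744280091/53837 ≈ 1.5134e+5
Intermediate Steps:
s(v) = 8
r(k, X) = (-267 + X)/(-21 + k)
(r(s(Y), 224) + 151616) - √(1/(-53837) + 79912) = ((-267 + 224)/(-21 + 8) + 151616) - √(1/(-53837) + 79912) = (-43/(-13) + 151616) - √(-1/53837 + 79912) = (-1/13*(-43) + 151616) - √(4302222343/53837) = (43/13 + 151616) - √231618744280091/53837 = 1971051/13 - √231618744280091/53837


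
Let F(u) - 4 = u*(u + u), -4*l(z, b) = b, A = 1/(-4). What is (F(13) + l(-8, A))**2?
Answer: 29953729/256 ≈ 1.1701e+5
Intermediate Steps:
A = -1/4 ≈ -0.25000
l(z, b) = -b/4
F(u) = 4 + 2*u**2 (F(u) = 4 + u*(u + u) = 4 + u*(2*u) = 4 + 2*u**2)
(F(13) + l(-8, A))**2 = ((4 + 2*13**2) - 1/4*(-1/4))**2 = ((4 + 2*169) + 1/16)**2 = ((4 + 338) + 1/16)**2 = (342 + 1/16)**2 = (5473/16)**2 = 29953729/256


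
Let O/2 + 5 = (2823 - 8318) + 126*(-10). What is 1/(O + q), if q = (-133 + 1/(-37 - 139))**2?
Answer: 30976/129185761 ≈ 0.00023978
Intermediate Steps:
q = 547981281/30976 (q = (-133 + 1/(-176))**2 = (-133 - 1/176)**2 = (-23409/176)**2 = 547981281/30976 ≈ 17691.)
O = -13520 (O = -10 + 2*((2823 - 8318) + 126*(-10)) = -10 + 2*(-5495 - 1260) = -10 + 2*(-6755) = -10 - 13510 = -13520)
1/(O + q) = 1/(-13520 + 547981281/30976) = 1/(129185761/30976) = 30976/129185761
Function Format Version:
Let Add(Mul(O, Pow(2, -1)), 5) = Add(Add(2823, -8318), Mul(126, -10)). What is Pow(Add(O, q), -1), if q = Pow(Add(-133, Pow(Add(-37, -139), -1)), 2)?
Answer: Rational(30976, 129185761) ≈ 0.00023978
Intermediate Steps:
q = Rational(547981281, 30976) (q = Pow(Add(-133, Pow(-176, -1)), 2) = Pow(Add(-133, Rational(-1, 176)), 2) = Pow(Rational(-23409, 176), 2) = Rational(547981281, 30976) ≈ 17691.)
O = -13520 (O = Add(-10, Mul(2, Add(Add(2823, -8318), Mul(126, -10)))) = Add(-10, Mul(2, Add(-5495, -1260))) = Add(-10, Mul(2, -6755)) = Add(-10, -13510) = -13520)
Pow(Add(O, q), -1) = Pow(Add(-13520, Rational(547981281, 30976)), -1) = Pow(Rational(129185761, 30976), -1) = Rational(30976, 129185761)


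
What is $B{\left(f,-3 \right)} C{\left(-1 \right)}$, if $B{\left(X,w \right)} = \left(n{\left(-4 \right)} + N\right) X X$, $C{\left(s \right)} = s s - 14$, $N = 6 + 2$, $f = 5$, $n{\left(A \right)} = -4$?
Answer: $-1300$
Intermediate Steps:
$N = 8$
$C{\left(s \right)} = -14 + s^{2}$ ($C{\left(s \right)} = s^{2} - 14 = -14 + s^{2}$)
$B{\left(X,w \right)} = 4 X^{2}$ ($B{\left(X,w \right)} = \left(-4 + 8\right) X X = 4 X^{2}$)
$B{\left(f,-3 \right)} C{\left(-1 \right)} = 4 \cdot 5^{2} \left(-14 + \left(-1\right)^{2}\right) = 4 \cdot 25 \left(-14 + 1\right) = 100 \left(-13\right) = -1300$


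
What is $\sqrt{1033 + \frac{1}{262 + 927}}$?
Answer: $\frac{\sqrt{1460374982}}{1189} \approx 32.14$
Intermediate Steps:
$\sqrt{1033 + \frac{1}{262 + 927}} = \sqrt{1033 + \frac{1}{1189}} = \sqrt{\frac{1228238}{1189}} = \frac{\sqrt{1460374982}}{1189}$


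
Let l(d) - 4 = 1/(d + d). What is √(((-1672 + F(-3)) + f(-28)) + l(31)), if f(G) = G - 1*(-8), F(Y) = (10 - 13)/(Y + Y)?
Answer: 2*I*√405418/31 ≈ 41.079*I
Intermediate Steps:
F(Y) = -3/(2*Y) (F(Y) = -3*1/(2*Y) = -3/(2*Y))
f(G) = 8 + G (f(G) = G + 8 = 8 + G)
l(d) = 4 + 1/(2*d) (l(d) = 4 + 1/(d + d) = 4 + 1/(2*d))
√(((-1672 + F(-3)) + f(-28)) + l(31)) = √(((-1672 - 3/2/(-3)) + (8 - 28)) + (4 + (½)/31)) = √(((-1672 - 3/2*(-⅓)) - 20) + (4 + (½)*(1/31))) = √(((-1672 + ½) - 20) + (4 + 1/62)) = √((-3343/2 - 20) + 249/62) = √(-3383/2 + 249/62) = √(-52312/31) = 2*I*√405418/31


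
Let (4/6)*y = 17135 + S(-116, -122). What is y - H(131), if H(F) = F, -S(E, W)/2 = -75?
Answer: 51593/2 ≈ 25797.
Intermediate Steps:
S(E, W) = 150 (S(E, W) = -2*(-75) = 150)
y = 51855/2 (y = 3*(17135 + 150)/2 = (3/2)*17285 = 51855/2 ≈ 25928.)
y - H(131) = 51855/2 - 1*131 = 51855/2 - 131 = 51593/2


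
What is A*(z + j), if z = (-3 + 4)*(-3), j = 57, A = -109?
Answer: -5886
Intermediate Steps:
z = -3 (z = 1*(-3) = -3)
A*(z + j) = -109*(-3 + 57) = -109*54 = -5886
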